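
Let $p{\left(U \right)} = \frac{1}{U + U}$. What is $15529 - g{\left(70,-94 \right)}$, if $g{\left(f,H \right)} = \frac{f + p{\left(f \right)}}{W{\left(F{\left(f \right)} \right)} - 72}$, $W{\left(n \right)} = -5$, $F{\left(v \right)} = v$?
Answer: $\frac{15219311}{980} \approx 15530.0$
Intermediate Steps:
$p{\left(U \right)} = \frac{1}{2 U}$
$g{\left(f,H \right)} = - \frac{f}{77} - \frac{1}{154 f}$ ($g{\left(f,H \right)} = \frac{f + \frac{1}{2 f}}{-5 - 72} = \frac{f + \frac{1}{2 f}}{-77} = \left(f + \frac{1}{2 f}\right) \left(- \frac{1}{77}\right) = - \frac{f}{77} - \frac{1}{154 f}$)
$15529 - g{\left(70,-94 \right)} = 15529 - \left(\left(- \frac{1}{77}\right) 70 - \frac{1}{154 \cdot 70}\right) = 15529 - \left(- \frac{10}{11} - \frac{1}{10780}\right) = 15529 - - \frac{891}{980} = 15529 + \frac{891}{980} = \frac{15219311}{980}$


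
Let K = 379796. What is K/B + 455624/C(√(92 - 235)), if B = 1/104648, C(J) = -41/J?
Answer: 39744891808 - 455624*I*√143/41 ≈ 3.9745e+10 - 1.3289e+5*I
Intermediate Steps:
B = 1/104648 ≈ 9.5558e-6
K/B + 455624/C(√(92 - 235)) = 379796/(1/104648) + 455624/((-41/√(92 - 235))) = 379796*104648 + 455624/((-41*(-I*√143/143))) = 39744891808 + 455624/((-41*(-I*√143/143))) = 39744891808 + 455624/((-(-41)*I*√143/143)) = 39744891808 + 455624/((41*I*√143/143)) = 39744891808 + 455624*(-I*√143/41) = 39744891808 - 455624*I*√143/41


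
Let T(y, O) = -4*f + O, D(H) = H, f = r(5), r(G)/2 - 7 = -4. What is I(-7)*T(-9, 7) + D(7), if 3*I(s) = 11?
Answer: -166/3 ≈ -55.333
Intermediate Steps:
r(G) = 6 (r(G) = 14 + 2*(-4) = 14 - 8 = 6)
f = 6
I(s) = 11/3 (I(s) = (⅓)*11 = 11/3)
T(y, O) = -24 + O (T(y, O) = -4*6 + O = -24 + O)
I(-7)*T(-9, 7) + D(7) = 11*(-24 + 7)/3 + 7 = (11/3)*(-17) + 7 = -187/3 + 7 = -166/3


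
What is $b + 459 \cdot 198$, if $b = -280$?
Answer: $90602$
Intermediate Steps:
$b + 459 \cdot 198 = -280 + 459 \cdot 198 = -280 + 90882 = 90602$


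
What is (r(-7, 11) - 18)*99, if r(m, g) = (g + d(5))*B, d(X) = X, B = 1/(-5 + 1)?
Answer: -2178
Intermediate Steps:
B = -1/4 (B = 1/(-4) = -1/4 ≈ -0.25000)
r(m, g) = -5/4 - g/4 (r(m, g) = (g + 5)*(-1/4) = (5 + g)*(-1/4) = -5/4 - g/4)
(r(-7, 11) - 18)*99 = ((-5/4 - 1/4*11) - 18)*99 = ((-5/4 - 11/4) - 18)*99 = (-4 - 18)*99 = -22*99 = -2178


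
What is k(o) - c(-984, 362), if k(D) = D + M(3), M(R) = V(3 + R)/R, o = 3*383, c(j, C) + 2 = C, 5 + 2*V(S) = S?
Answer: 4735/6 ≈ 789.17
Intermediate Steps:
V(S) = -5/2 + S/2
c(j, C) = -2 + C
o = 1149
M(R) = (-1 + R/2)/R (M(R) = (-5/2 + (3 + R)/2)/R = (-5/2 + (3/2 + R/2))/R = (-1 + R/2)/R)
k(D) = ⅙ + D (k(D) = D + (½)*(-2 + 3)/3 = D + (½)*(⅓)*1 = D + ⅙ = ⅙ + D)
k(o) - c(-984, 362) = (⅙ + 1149) - (-2 + 362) = 6895/6 - 1*360 = 6895/6 - 360 = 4735/6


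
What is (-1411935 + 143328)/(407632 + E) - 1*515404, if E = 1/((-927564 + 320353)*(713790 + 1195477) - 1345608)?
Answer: -243570943053252933178171/472579708966220239 ≈ -5.1541e+5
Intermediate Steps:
E = -1/1159329269945 (E = 1/(-607211*1909267 - 1345608) = 1/(-1159327924337 - 1345608) = 1/(-1159329269945) = -1/1159329269945 ≈ -8.6257e-13)
(-1411935 + 143328)/(407632 + E) - 1*515404 = (-1411935 + 143328)/(407632 - 1/1159329269945) - 1*515404 = -1268607/472579708966220239/1159329269945 - 515404 = -1268607*1159329269945/472579708966220239 - 515404 = -1470733227157116615/472579708966220239 - 515404 = -243570943053252933178171/472579708966220239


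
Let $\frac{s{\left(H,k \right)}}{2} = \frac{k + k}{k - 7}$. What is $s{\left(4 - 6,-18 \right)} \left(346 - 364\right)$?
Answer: $- \frac{1296}{25} \approx -51.84$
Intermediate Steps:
$s{\left(H,k \right)} = \frac{4 k}{-7 + k}$ ($s{\left(H,k \right)} = 2 \frac{k + k}{k - 7} = 2 \frac{2 k}{-7 + k} = \frac{4 k}{-7 + k}$)
$s{\left(4 - 6,-18 \right)} \left(346 - 364\right) = 4 \left(-18\right) \frac{1}{-7 - 18} \left(346 - 364\right) = 4 \left(-18\right) \frac{1}{-25} \left(-18\right) = 4 \left(-18\right) \left(- \frac{1}{25}\right) \left(-18\right) = \frac{72}{25} \left(-18\right) = - \frac{1296}{25}$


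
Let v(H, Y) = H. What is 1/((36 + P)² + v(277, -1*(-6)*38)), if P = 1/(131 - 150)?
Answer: 361/566486 ≈ 0.00063726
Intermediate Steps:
P = -1/19 (P = 1/(-19) = -1/19 ≈ -0.052632)
1/((36 + P)² + v(277, -1*(-6)*38)) = 1/((36 - 1/19)² + 277) = 1/((683/19)² + 277) = 1/(466489/361 + 277) = 1/(566486/361) = 361/566486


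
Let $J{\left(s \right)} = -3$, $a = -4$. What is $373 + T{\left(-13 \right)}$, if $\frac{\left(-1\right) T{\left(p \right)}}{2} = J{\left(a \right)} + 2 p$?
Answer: $431$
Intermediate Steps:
$T{\left(p \right)} = 6 - 4 p$ ($T{\left(p \right)} = - 2 \left(-3 + 2 p\right) = 6 - 4 p$)
$373 + T{\left(-13 \right)} = 373 + \left(6 - -52\right) = 373 + \left(6 + 52\right) = 373 + 58 = 431$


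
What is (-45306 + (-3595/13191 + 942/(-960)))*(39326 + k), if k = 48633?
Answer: -8410963053356573/2110560 ≈ -3.9852e+9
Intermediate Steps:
(-45306 + (-3595/13191 + 942/(-960)))*(39326 + k) = (-45306 + (-3595/13191 + 942/(-960)))*(39326 + 48633) = (-45306 + (-3595*1/13191 + 942*(-1/960)))*87959 = (-45306 + (-3595/13191 - 157/160))*87959 = (-45306 - 2646187/2110560)*87959 = -95623677547/2110560*87959 = -8410963053356573/2110560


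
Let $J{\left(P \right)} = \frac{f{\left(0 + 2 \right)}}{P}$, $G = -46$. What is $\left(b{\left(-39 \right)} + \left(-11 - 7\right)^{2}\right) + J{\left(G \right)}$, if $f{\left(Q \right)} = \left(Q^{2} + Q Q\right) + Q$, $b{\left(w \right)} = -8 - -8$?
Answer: $\frac{7447}{23} \approx 323.78$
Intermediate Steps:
$b{\left(w \right)} = 0$ ($b{\left(w \right)} = -8 + 8 = 0$)
$f{\left(Q \right)} = Q + 2 Q^{2}$ ($f{\left(Q \right)} = \left(Q^{2} + Q^{2}\right) + Q = 2 Q^{2} + Q = Q + 2 Q^{2}$)
$J{\left(P \right)} = \frac{10}{P}$ ($J{\left(P \right)} = \frac{\left(0 + 2\right) \left(1 + 2 \left(0 + 2\right)\right)}{P} = \frac{2 \left(1 + 2 \cdot 2\right)}{P} = \frac{2 \left(1 + 4\right)}{P} = \frac{2 \cdot 5}{P} = \frac{10}{P}$)
$\left(b{\left(-39 \right)} + \left(-11 - 7\right)^{2}\right) + J{\left(G \right)} = \left(0 + \left(-11 - 7\right)^{2}\right) + \frac{10}{-46} = \left(0 + \left(-18\right)^{2}\right) + 10 \left(- \frac{1}{46}\right) = \left(0 + 324\right) - \frac{5}{23} = 324 - \frac{5}{23} = \frac{7447}{23}$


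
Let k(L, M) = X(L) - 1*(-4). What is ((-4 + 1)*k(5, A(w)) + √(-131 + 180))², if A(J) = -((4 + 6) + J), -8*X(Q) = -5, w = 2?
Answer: 3025/64 ≈ 47.266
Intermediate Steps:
X(Q) = 5/8 (X(Q) = -⅛*(-5) = 5/8)
A(J) = -10 - J (A(J) = -(10 + J) = -10 - J)
k(L, M) = 37/8 (k(L, M) = 5/8 - 1*(-4) = 5/8 + 4 = 37/8)
((-4 + 1)*k(5, A(w)) + √(-131 + 180))² = ((-4 + 1)*(37/8) + √(-131 + 180))² = (-3*37/8 + √49)² = (-111/8 + 7)² = (-55/8)² = 3025/64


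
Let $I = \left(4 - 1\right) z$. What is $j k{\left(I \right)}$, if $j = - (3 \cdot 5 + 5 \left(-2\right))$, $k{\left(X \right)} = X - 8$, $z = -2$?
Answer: $70$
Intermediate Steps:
$I = -6$ ($I = \left(4 - 1\right) \left(-2\right) = 3 \left(-2\right) = -6$)
$k{\left(X \right)} = -8 + X$ ($k{\left(X \right)} = X - 8 = -8 + X$)
$j = -5$ ($j = - (15 - 10) = \left(-1\right) 5 = -5$)
$j k{\left(I \right)} = - 5 \left(-8 - 6\right) = \left(-5\right) \left(-14\right) = 70$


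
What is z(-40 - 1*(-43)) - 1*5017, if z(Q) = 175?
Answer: -4842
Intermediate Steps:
z(-40 - 1*(-43)) - 1*5017 = 175 - 1*5017 = 175 - 5017 = -4842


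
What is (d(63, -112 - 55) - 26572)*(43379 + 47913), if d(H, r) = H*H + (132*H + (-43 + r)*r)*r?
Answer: -663516189980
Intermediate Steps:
d(H, r) = H² + r*(132*H + r*(-43 + r)) (d(H, r) = H² + (132*H + r*(-43 + r))*r = H² + r*(132*H + r*(-43 + r)))
(d(63, -112 - 55) - 26572)*(43379 + 47913) = ((63² + (-112 - 55)³ - 43*(-112 - 55)² + 132*63*(-112 - 55)) - 26572)*(43379 + 47913) = ((3969 + (-167)³ - 43*(-167)² + 132*63*(-167)) - 26572)*91292 = ((3969 - 4657463 - 43*27889 - 1388772) - 26572)*91292 = ((3969 - 4657463 - 1199227 - 1388772) - 26572)*91292 = (-7241493 - 26572)*91292 = -7268065*91292 = -663516189980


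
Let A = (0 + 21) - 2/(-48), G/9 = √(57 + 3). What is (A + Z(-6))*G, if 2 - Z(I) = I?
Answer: 2091*√15/4 ≈ 2024.6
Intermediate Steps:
Z(I) = 2 - I
G = 18*√15 (G = 9*√(57 + 3) = 9*√60 = 9*(2*√15) = 18*√15 ≈ 69.714)
A = 505/24 (A = 21 - 2*(-1/48) = 21 + 1/24 = 505/24 ≈ 21.042)
(A + Z(-6))*G = (505/24 + (2 - 1*(-6)))*(18*√15) = (505/24 + (2 + 6))*(18*√15) = (505/24 + 8)*(18*√15) = 697*(18*√15)/24 = 2091*√15/4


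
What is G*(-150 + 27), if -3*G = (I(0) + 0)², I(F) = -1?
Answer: 41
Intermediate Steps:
G = -⅓ (G = -(-1 + 0)²/3 = -⅓*(-1)² = -⅓*1 = -⅓ ≈ -0.33333)
G*(-150 + 27) = -(-150 + 27)/3 = -⅓*(-123) = 41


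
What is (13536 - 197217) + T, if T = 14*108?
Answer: -182169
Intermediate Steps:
T = 1512
(13536 - 197217) + T = (13536 - 197217) + 1512 = -183681 + 1512 = -182169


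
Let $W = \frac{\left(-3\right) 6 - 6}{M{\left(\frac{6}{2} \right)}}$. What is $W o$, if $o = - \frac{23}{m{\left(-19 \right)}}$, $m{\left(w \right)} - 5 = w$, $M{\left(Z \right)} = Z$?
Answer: $- \frac{92}{7} \approx -13.143$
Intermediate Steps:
$m{\left(w \right)} = 5 + w$
$W = -8$ ($W = \frac{\left(-3\right) 6 - 6}{6 \cdot \frac{1}{2}} = \frac{-18 - 6}{6 \cdot \frac{1}{2}} = - \frac{24}{3} = \left(-24\right) \frac{1}{3} = -8$)
$o = \frac{23}{14}$ ($o = - \frac{23}{5 - 19} = - \frac{23}{-14} = \left(-23\right) \left(- \frac{1}{14}\right) = \frac{23}{14} \approx 1.6429$)
$W o = \left(-8\right) \frac{23}{14} = - \frac{92}{7}$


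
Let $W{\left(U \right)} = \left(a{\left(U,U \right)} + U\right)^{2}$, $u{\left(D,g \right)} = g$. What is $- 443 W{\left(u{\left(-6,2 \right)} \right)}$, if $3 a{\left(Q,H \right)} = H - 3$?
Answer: $- \frac{11075}{9} \approx -1230.6$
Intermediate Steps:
$a{\left(Q,H \right)} = -1 + \frac{H}{3}$ ($a{\left(Q,H \right)} = \frac{H - 3}{3} = \frac{-3 + H}{3} = -1 + \frac{H}{3}$)
$W{\left(U \right)} = \left(-1 + \frac{4 U}{3}\right)^{2}$ ($W{\left(U \right)} = \left(\left(-1 + \frac{U}{3}\right) + U\right)^{2} = \left(-1 + \frac{4 U}{3}\right)^{2}$)
$- 443 W{\left(u{\left(-6,2 \right)} \right)} = - 443 \frac{\left(-3 + 4 \cdot 2\right)^{2}}{9} = - 443 \frac{\left(-3 + 8\right)^{2}}{9} = - 443 \frac{5^{2}}{9} = - 443 \cdot \frac{1}{9} \cdot 25 = \left(-443\right) \frac{25}{9} = - \frac{11075}{9}$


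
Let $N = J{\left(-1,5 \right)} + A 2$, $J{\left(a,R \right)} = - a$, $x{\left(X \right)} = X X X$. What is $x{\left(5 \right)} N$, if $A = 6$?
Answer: $1625$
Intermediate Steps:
$x{\left(X \right)} = X^{3}$ ($x{\left(X \right)} = X^{2} X = X^{3}$)
$N = 13$ ($N = \left(-1\right) \left(-1\right) + 6 \cdot 2 = 1 + 12 = 13$)
$x{\left(5 \right)} N = 5^{3} \cdot 13 = 125 \cdot 13 = 1625$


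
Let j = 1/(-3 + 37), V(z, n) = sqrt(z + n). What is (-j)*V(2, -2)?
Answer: 0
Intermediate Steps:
V(z, n) = sqrt(n + z)
j = 1/34 ≈ 0.029412
(-j)*V(2, -2) = (-1*1/34)*sqrt(-2 + 2) = -sqrt(0)/34 = -1/34*0 = 0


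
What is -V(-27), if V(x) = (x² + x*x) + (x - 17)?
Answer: -1414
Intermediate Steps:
V(x) = -17 + x + 2*x² (V(x) = (x² + x²) + (-17 + x) = 2*x² + (-17 + x) = -17 + x + 2*x²)
-V(-27) = -(-17 - 27 + 2*(-27)²) = -(-17 - 27 + 2*729) = -(-17 - 27 + 1458) = -1*1414 = -1414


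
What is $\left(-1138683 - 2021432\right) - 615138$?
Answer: $-3775253$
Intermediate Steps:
$\left(-1138683 - 2021432\right) - 615138 = -3160115 - 615138 = -3775253$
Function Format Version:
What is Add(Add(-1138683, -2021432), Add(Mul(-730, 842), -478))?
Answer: -3775253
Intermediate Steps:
Add(Add(-1138683, -2021432), Add(Mul(-730, 842), -478)) = Add(-3160115, Add(-614660, -478)) = Add(-3160115, -615138) = -3775253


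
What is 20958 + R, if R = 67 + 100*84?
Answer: 29425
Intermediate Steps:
R = 8467 (R = 67 + 8400 = 8467)
20958 + R = 20958 + 8467 = 29425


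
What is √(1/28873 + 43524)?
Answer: √36283788243469/28873 ≈ 208.62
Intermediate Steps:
√(1/28873 + 43524) = √(1256668453/28873) = √36283788243469/28873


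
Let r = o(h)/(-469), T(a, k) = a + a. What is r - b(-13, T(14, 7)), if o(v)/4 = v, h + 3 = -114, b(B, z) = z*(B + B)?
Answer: 341900/469 ≈ 729.00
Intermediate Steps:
T(a, k) = 2*a
b(B, z) = 2*B*z (b(B, z) = z*(2*B) = 2*B*z)
h = -117 (h = -3 - 114 = -117)
o(v) = 4*v
r = 468/469 (r = (4*(-117))/(-469) = -468*(-1/469) = 468/469 ≈ 0.99787)
r - b(-13, T(14, 7)) = 468/469 - 2*(-13)*2*14 = 468/469 - 2*(-13)*28 = 468/469 - 1*(-728) = 468/469 + 728 = 341900/469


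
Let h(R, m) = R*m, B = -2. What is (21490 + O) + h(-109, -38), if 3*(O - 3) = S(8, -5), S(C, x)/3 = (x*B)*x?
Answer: 25585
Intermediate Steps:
S(C, x) = -6*x**2 (S(C, x) = 3*((x*(-2))*x) = 3*((-2*x)*x) = 3*(-2*x**2) = -6*x**2)
O = -47 (O = 3 + (-6*(-5)**2)/3 = 3 + (-6*25)/3 = 3 + (1/3)*(-150) = 3 - 50 = -47)
(21490 + O) + h(-109, -38) = (21490 - 47) - 109*(-38) = 21443 + 4142 = 25585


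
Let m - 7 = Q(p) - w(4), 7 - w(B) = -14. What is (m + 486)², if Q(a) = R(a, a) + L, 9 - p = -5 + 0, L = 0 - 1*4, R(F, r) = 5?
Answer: 223729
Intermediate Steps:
w(B) = 21 (w(B) = 7 - 1*(-14) = 7 + 14 = 21)
L = -4 (L = 0 - 4 = -4)
p = 14 (p = 9 - (-5 + 0) = 9 - 1*(-5) = 9 + 5 = 14)
Q(a) = 1 (Q(a) = 5 - 4 = 1)
m = -13 (m = 7 + (1 - 1*21) = 7 + (1 - 21) = 7 - 20 = -13)
(m + 486)² = (-13 + 486)² = 473² = 223729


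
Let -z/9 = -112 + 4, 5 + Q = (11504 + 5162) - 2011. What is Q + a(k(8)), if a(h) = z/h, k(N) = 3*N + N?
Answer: 117443/8 ≈ 14680.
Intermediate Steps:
k(N) = 4*N
Q = 14650 (Q = -5 + ((11504 + 5162) - 2011) = -5 + (16666 - 2011) = -5 + 14655 = 14650)
z = 972 (z = -9*(-112 + 4) = -9*(-108) = 972)
a(h) = 972/h
Q + a(k(8)) = 14650 + 972/((4*8)) = 14650 + 972/32 = 14650 + 972*(1/32) = 14650 + 243/8 = 117443/8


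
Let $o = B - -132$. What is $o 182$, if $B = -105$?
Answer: $4914$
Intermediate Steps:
$o = 27$ ($o = -105 - -132 = -105 + 132 = 27$)
$o 182 = 27 \cdot 182 = 4914$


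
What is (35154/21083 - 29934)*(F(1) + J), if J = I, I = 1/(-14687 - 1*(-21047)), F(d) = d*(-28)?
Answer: 88348375401/105415 ≈ 8.3810e+5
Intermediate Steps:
F(d) = -28*d
I = 1/6360 (I = 1/(-14687 + 21047) = 1/6360 ≈ 0.00015723)
J = 1/6360 ≈ 0.00015723
(35154/21083 - 29934)*(F(1) + J) = (35154/21083 - 29934)*(-28*1 + 1/6360) = (35154*(1/21083) - 29934)*(-28 + 1/6360) = (35154/21083 - 29934)*(-178079/6360) = -631063368/21083*(-178079/6360) = 88348375401/105415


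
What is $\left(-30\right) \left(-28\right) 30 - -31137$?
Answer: $56337$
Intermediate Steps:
$\left(-30\right) \left(-28\right) 30 - -31137 = 840 \cdot 30 + 31137 = 25200 + 31137 = 56337$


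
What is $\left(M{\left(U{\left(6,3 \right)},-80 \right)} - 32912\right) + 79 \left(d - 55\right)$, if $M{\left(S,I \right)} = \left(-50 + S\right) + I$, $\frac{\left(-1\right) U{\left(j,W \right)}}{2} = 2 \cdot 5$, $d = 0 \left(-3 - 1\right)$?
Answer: $-37407$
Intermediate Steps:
$d = 0$ ($d = 0 \left(-4\right) = 0$)
$U{\left(j,W \right)} = -20$ ($U{\left(j,W \right)} = - 2 \cdot 2 \cdot 5 = \left(-2\right) 10 = -20$)
$M{\left(S,I \right)} = -50 + I + S$
$\left(M{\left(U{\left(6,3 \right)},-80 \right)} - 32912\right) + 79 \left(d - 55\right) = \left(\left(-50 - 80 - 20\right) - 32912\right) + 79 \left(0 - 55\right) = \left(-150 - 32912\right) + 79 \left(-55\right) = -33062 - 4345 = -37407$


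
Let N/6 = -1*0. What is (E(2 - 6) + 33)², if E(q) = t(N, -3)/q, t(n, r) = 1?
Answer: 17161/16 ≈ 1072.6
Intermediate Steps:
N = 0 (N = 6*(-1*0) = 6*0 = 0)
E(q) = 1/q
(E(2 - 6) + 33)² = (1/(2 - 6) + 33)² = (1/(-4) + 33)² = (-¼ + 33)² = (131/4)² = 17161/16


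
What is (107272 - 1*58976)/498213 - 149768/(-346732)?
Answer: 22840533314/43186597479 ≈ 0.52888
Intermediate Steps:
(107272 - 1*58976)/498213 - 149768/(-346732) = (107272 - 58976)*(1/498213) - 149768*(-1/346732) = 48296*(1/498213) + 37442/86683 = 48296/498213 + 37442/86683 = 22840533314/43186597479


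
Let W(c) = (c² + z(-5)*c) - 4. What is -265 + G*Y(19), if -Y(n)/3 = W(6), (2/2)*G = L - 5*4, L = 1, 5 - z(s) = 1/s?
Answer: 16687/5 ≈ 3337.4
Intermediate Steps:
z(s) = 5 - 1/s
W(c) = -4 + c² + 26*c/5 (W(c) = (c² + (5 - 1/(-5))*c) - 4 = (c² + (5 - 1*(-⅕))*c) - 4 = (c² + (5 + ⅕)*c) - 4 = (c² + 26*c/5) - 4 = -4 + c² + 26*c/5)
G = -19 (G = 1 - 5*4 = 1 - 20 = -19)
Y(n) = -948/5 (Y(n) = -3*(-4 + 6² + (26/5)*6) = -3*(-4 + 36 + 156/5) = -3*316/5 = -948/5)
-265 + G*Y(19) = -265 - 19*(-948/5) = -265 + 18012/5 = 16687/5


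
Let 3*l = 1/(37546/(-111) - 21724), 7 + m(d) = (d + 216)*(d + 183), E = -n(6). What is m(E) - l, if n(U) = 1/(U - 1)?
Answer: 482940235427/12244550 ≈ 39441.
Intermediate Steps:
n(U) = 1/(-1 + U)
E = -1/5 (E = -1/(-1 + 6) = -1/5 ≈ -0.20000)
m(d) = -7 + (183 + d)*(216 + d) (m(d) = -7 + (d + 216)*(d + 183) = -7 + (216 + d)*(183 + d) = -7 + (183 + d)*(216 + d))
l = -37/2448910 (l = 1/(3*(37546/(-111) - 21724)) = 1/(3*(37546*(-1/111) - 21724)) = 1/(3*(-37546/111 - 21724)) = 1/(3*(-2448910/111)) = (1/3)*(-111/2448910) = -37/2448910 ≈ -1.5109e-5)
m(E) - l = (39521 + (-1/5)**2 + 399*(-1/5)) - 1*(-37/2448910) = (39521 + 1/25 - 399/5) + 37/2448910 = 986031/25 + 37/2448910 = 482940235427/12244550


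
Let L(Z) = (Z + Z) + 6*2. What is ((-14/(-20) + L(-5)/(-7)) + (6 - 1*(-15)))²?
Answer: 2247001/4900 ≈ 458.57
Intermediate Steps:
L(Z) = 12 + 2*Z (L(Z) = 2*Z + 12 = 12 + 2*Z)
((-14/(-20) + L(-5)/(-7)) + (6 - 1*(-15)))² = ((-14/(-20) + (12 + 2*(-5))/(-7)) + (6 - 1*(-15)))² = ((-14*(-1/20) + (12 - 10)*(-⅐)) + (6 + 15))² = ((7/10 + 2*(-⅐)) + 21)² = ((7/10 - 2/7) + 21)² = (29/70 + 21)² = (1499/70)² = 2247001/4900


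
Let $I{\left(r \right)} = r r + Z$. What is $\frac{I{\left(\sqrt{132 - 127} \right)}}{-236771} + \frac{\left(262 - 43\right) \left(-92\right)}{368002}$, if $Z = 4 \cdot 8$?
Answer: $- \frac{2392039091}{43566100771} \approx -0.054906$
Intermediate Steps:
$Z = 32$
$I{\left(r \right)} = 32 + r^{2}$ ($I{\left(r \right)} = r r + 32 = r^{2} + 32 = 32 + r^{2}$)
$\frac{I{\left(\sqrt{132 - 127} \right)}}{-236771} + \frac{\left(262 - 43\right) \left(-92\right)}{368002} = \frac{32 + \left(\sqrt{132 - 127}\right)^{2}}{-236771} + \frac{\left(262 - 43\right) \left(-92\right)}{368002} = \left(32 + \left(\sqrt{5}\right)^{2}\right) \left(- \frac{1}{236771}\right) + 219 \left(-92\right) \frac{1}{368002} = \left(32 + 5\right) \left(- \frac{1}{236771}\right) - \frac{10074}{184001} = 37 \left(- \frac{1}{236771}\right) - \frac{10074}{184001} = - \frac{37}{236771} - \frac{10074}{184001} = - \frac{2392039091}{43566100771}$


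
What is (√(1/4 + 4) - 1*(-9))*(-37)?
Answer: -333 - 37*√17/2 ≈ -409.28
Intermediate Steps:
(√(1/4 + 4) - 1*(-9))*(-37) = (√(¼ + 4) + 9)*(-37) = (√(17/4) + 9)*(-37) = (√17/2 + 9)*(-37) = (9 + √17/2)*(-37) = -333 - 37*√17/2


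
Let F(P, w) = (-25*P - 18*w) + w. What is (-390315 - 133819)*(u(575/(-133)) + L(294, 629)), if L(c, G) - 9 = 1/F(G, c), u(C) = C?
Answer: -355571760778/145061 ≈ -2.4512e+6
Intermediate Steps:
F(P, w) = -25*P - 17*w
L(c, G) = 9 + 1/(-25*G - 17*c)
(-390315 - 133819)*(u(575/(-133)) + L(294, 629)) = (-390315 - 133819)*(575/(-133) + (-1 + 153*294 + 225*629)/(17*294 + 25*629)) = -524134*(575*(-1/133) + (-1 + 44982 + 141525)/(4998 + 15725)) = -524134*(-575/133 + 186506/20723) = -524134*12889573/2756159 = -355571760778/145061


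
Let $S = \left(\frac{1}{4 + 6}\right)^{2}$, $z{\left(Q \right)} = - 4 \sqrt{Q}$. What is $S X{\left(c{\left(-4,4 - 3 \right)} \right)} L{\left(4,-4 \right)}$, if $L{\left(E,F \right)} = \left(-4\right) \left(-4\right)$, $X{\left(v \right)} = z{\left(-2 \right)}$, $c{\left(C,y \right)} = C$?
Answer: $- \frac{16 i \sqrt{2}}{25} \approx - 0.9051 i$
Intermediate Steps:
$X{\left(v \right)} = - 4 i \sqrt{2}$ ($X{\left(v \right)} = - 4 \sqrt{-2} = - 4 i \sqrt{2}$)
$L{\left(E,F \right)} = 16$
$S = \frac{1}{100}$ ($S = \left(\frac{1}{10}\right)^{2} = \frac{1}{100} \approx 0.01$)
$S X{\left(c{\left(-4,4 - 3 \right)} \right)} L{\left(4,-4 \right)} = \frac{- 4 i \sqrt{2} \cdot 16}{100} = \frac{\left(-64\right) i \sqrt{2}}{100} = - \frac{16 i \sqrt{2}}{25}$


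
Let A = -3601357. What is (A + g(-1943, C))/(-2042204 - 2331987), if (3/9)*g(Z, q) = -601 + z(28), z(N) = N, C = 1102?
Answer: 3603076/4374191 ≈ 0.82371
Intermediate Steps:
g(Z, q) = -1719 (g(Z, q) = 3*(-601 + 28) = 3*(-573) = -1719)
(A + g(-1943, C))/(-2042204 - 2331987) = (-3601357 - 1719)/(-2042204 - 2331987) = -3603076/(-4374191) = -3603076*(-1/4374191) = 3603076/4374191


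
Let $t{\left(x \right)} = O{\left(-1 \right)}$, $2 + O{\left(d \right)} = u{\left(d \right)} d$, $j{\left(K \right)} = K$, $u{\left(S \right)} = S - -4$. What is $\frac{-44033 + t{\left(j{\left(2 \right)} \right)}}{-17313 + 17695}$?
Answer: $- \frac{22019}{191} \approx -115.28$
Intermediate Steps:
$u{\left(S \right)} = 4 + S$ ($u{\left(S \right)} = S + 4 = 4 + S$)
$O{\left(d \right)} = -2 + d \left(4 + d\right)$ ($O{\left(d \right)} = -2 + \left(4 + d\right) d = -2 + d \left(4 + d\right)$)
$t{\left(x \right)} = -5$ ($t{\left(x \right)} = -2 - \left(4 - 1\right) = -2 - 3 = -5$)
$\frac{-44033 + t{\left(j{\left(2 \right)} \right)}}{-17313 + 17695} = \frac{-44033 - 5}{-17313 + 17695} = - \frac{44038}{382} = \left(-44038\right) \frac{1}{382} = - \frac{22019}{191}$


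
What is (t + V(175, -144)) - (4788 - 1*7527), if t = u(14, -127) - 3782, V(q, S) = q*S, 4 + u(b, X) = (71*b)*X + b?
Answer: -152471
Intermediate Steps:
u(b, X) = -4 + b + 71*X*b (u(b, X) = -4 + ((71*b)*X + b) = -4 + (71*X*b + b) = -4 + (b + 71*X*b) = -4 + b + 71*X*b)
V(q, S) = S*q
t = -130010 (t = (-4 + 14 + 71*(-127)*14) - 3782 = (-4 + 14 - 126238) - 3782 = -126228 - 3782 = -130010)
(t + V(175, -144)) - (4788 - 1*7527) = (-130010 - 144*175) - (4788 - 1*7527) = (-130010 - 25200) - (4788 - 7527) = -155210 - 1*(-2739) = -155210 + 2739 = -152471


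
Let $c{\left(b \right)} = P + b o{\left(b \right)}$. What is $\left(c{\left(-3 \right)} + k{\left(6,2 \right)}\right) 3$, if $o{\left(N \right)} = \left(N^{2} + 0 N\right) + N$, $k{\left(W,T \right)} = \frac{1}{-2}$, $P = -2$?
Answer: $- \frac{123}{2} \approx -61.5$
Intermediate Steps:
$k{\left(W,T \right)} = - \frac{1}{2}$
$o{\left(N \right)} = N + N^{2}$ ($o{\left(N \right)} = \left(N^{2} + 0\right) + N = N^{2} + N = N + N^{2}$)
$c{\left(b \right)} = -2 + b^{2} \left(1 + b\right)$ ($c{\left(b \right)} = -2 + b b \left(1 + b\right) = -2 + b^{2} \left(1 + b\right)$)
$\left(c{\left(-3 \right)} + k{\left(6,2 \right)}\right) 3 = \left(\left(-2 + \left(-3\right)^{2} \left(1 - 3\right)\right) - \frac{1}{2}\right) 3 = \left(\left(-2 + 9 \left(-2\right)\right) - \frac{1}{2}\right) 3 = \left(\left(-2 - 18\right) - \frac{1}{2}\right) 3 = \left(-20 - \frac{1}{2}\right) 3 = \left(- \frac{41}{2}\right) 3 = - \frac{123}{2}$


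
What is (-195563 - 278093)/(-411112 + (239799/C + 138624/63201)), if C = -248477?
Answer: 2479430465820104/2152027150844725 ≈ 1.1521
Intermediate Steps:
(-195563 - 278093)/(-411112 + (239799/C + 138624/63201)) = (-195563 - 278093)/(-411112 + (239799/(-248477) + 138624/63201)) = -473656/(-411112 + (239799*(-1/248477) + 138624*(1/63201))) = -473656/(-411112 + (-239799/248477 + 46208/21067)) = -473656/(-411112 + 6429779683/5234664959) = -473656/(-2152027150844725/5234664959) = -473656*(-5234664959/2152027150844725) = 2479430465820104/2152027150844725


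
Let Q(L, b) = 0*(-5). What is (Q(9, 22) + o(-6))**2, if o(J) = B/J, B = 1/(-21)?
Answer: 1/15876 ≈ 6.2988e-5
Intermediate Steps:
Q(L, b) = 0
B = -1/21 ≈ -0.047619
o(J) = -1/(21*J)
(Q(9, 22) + o(-6))**2 = (0 - 1/21/(-6))**2 = (0 - 1/21*(-1/6))**2 = (0 + 1/126)**2 = (1/126)**2 = 1/15876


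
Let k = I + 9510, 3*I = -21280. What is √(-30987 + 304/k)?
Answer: I*√16287475755/725 ≈ 176.03*I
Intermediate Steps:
I = -21280/3 (I = (⅓)*(-21280) = -21280/3 ≈ -7093.3)
k = 7250/3 (k = -21280/3 + 9510 = 7250/3 ≈ 2416.7)
√(-30987 + 304/k) = √(-30987 + 304/(7250/3)) = √(-30987 + 304*(3/7250)) = √(-30987 + 456/3625) = √(-112327419/3625) = I*√16287475755/725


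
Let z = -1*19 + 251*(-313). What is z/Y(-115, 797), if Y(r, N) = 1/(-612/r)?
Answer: -48092184/115 ≈ -4.1819e+5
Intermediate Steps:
z = -78582 (z = -19 - 78563 = -78582)
Y(r, N) = -r/612
z/Y(-115, 797) = -78582/((-1/612*(-115))) = -78582/115/612 = -78582*612/115 = -48092184/115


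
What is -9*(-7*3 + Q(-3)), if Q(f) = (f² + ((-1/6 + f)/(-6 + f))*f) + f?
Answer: 289/2 ≈ 144.50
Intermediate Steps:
Q(f) = f + f² + f*(-⅙ + f)/(-6 + f) (Q(f) = (f² + ((-1*⅙ + f)/(-6 + f))*f) + f = (f² + ((-⅙ + f)/(-6 + f))*f) + f = (f² + f*(-⅙ + f)/(-6 + f)) + f = f + f² + f*(-⅙ + f)/(-6 + f))
-9*(-7*3 + Q(-3)) = -9*(-7*3 + (⅙)*(-3)*(-37 - 24*(-3) + 6*(-3)²)/(-6 - 3)) = -9*(-21 + (⅙)*(-3)*(-37 + 72 + 6*9)/(-9)) = -9*(-21 + (⅙)*(-3)*(-⅑)*(-37 + 72 + 54)) = -9*(-21 + (⅙)*(-3)*(-⅑)*89) = -9*(-21 + 89/18) = -9*(-289/18) = 289/2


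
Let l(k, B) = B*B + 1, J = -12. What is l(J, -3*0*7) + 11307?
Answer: 11308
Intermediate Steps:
l(k, B) = 1 + B² (l(k, B) = B² + 1 = 1 + B²)
l(J, -3*0*7) + 11307 = (1 + (-3*0*7)²) + 11307 = (1 + (0*7)²) + 11307 = (1 + 0²) + 11307 = (1 + 0) + 11307 = 1 + 11307 = 11308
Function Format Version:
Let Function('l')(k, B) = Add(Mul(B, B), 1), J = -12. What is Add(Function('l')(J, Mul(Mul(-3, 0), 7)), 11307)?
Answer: 11308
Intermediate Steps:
Function('l')(k, B) = Add(1, Pow(B, 2)) (Function('l')(k, B) = Add(Pow(B, 2), 1) = Add(1, Pow(B, 2)))
Add(Function('l')(J, Mul(Mul(-3, 0), 7)), 11307) = Add(Add(1, Pow(Mul(Mul(-3, 0), 7), 2)), 11307) = Add(Add(1, Pow(Mul(0, 7), 2)), 11307) = Add(Add(1, Pow(0, 2)), 11307) = Add(Add(1, 0), 11307) = Add(1, 11307) = 11308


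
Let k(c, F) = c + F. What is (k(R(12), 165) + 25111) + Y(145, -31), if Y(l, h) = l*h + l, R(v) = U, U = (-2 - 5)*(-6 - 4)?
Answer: 20996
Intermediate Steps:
U = 70 (U = -7*(-10) = 70)
R(v) = 70
Y(l, h) = l + h*l (Y(l, h) = h*l + l = l + h*l)
k(c, F) = F + c
(k(R(12), 165) + 25111) + Y(145, -31) = ((165 + 70) + 25111) + 145*(1 - 31) = (235 + 25111) + 145*(-30) = 25346 - 4350 = 20996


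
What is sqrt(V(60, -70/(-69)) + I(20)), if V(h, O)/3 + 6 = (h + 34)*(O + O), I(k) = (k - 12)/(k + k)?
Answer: sqrt(7331595)/115 ≈ 23.545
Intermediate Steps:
I(k) = (-12 + k)/(2*k) (I(k) = (-12 + k)/((2*k)) = (-12 + k)*(1/(2*k)) = (-12 + k)/(2*k))
V(h, O) = -18 + 6*O*(34 + h) (V(h, O) = -18 + 3*((h + 34)*(O + O)) = -18 + 3*((34 + h)*(2*O)) = -18 + 3*(2*O*(34 + h)) = -18 + 6*O*(34 + h))
sqrt(V(60, -70/(-69)) + I(20)) = sqrt((-18 + 204*(-70/(-69)) + 6*(-70/(-69))*60) + (1/2)*(-12 + 20)/20) = sqrt((-18 + 204*(-70*(-1/69)) + 6*(-70*(-1/69))*60) + (1/2)*(1/20)*8) = sqrt((-18 + 204*(70/69) + 6*(70/69)*60) + 1/5) = sqrt((-18 + 4760/23 + 8400/23) + 1/5) = sqrt(12746/23 + 1/5) = sqrt(63753/115) = sqrt(7331595)/115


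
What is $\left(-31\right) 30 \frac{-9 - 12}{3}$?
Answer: $6510$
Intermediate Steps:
$\left(-31\right) 30 \frac{-9 - 12}{3} = - 930 \left(-9 - 12\right) \frac{1}{3} = - 930 \left(\left(-21\right) \frac{1}{3}\right) = \left(-930\right) \left(-7\right) = 6510$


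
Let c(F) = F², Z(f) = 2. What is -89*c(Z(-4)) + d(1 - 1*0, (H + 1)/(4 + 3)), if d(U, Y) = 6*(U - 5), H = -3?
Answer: -380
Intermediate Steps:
d(U, Y) = -30 + 6*U (d(U, Y) = 6*(-5 + U) = -30 + 6*U)
-89*c(Z(-4)) + d(1 - 1*0, (H + 1)/(4 + 3)) = -89*2² + (-30 + 6*(1 - 1*0)) = -89*4 + (-30 + 6*(1 + 0)) = -356 + (-30 + 6*1) = -356 + (-30 + 6) = -356 - 24 = -380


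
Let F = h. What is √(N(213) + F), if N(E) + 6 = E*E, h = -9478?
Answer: √35885 ≈ 189.43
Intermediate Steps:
F = -9478
N(E) = -6 + E² (N(E) = -6 + E*E = -6 + E²)
√(N(213) + F) = √((-6 + 213²) - 9478) = √((-6 + 45369) - 9478) = √(45363 - 9478) = √35885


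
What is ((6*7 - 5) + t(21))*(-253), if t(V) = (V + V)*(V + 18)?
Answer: -423775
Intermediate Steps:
t(V) = 2*V*(18 + V) (t(V) = (2*V)*(18 + V) = 2*V*(18 + V))
((6*7 - 5) + t(21))*(-253) = ((6*7 - 5) + 2*21*(18 + 21))*(-253) = ((42 - 5) + 2*21*39)*(-253) = (37 + 1638)*(-253) = 1675*(-253) = -423775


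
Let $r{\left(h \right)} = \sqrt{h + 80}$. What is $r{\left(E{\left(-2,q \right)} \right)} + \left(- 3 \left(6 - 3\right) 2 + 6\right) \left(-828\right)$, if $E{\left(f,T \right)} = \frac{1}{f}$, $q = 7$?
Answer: $9936 + \frac{\sqrt{318}}{2} \approx 9944.9$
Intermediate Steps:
$r{\left(h \right)} = \sqrt{80 + h}$
$r{\left(E{\left(-2,q \right)} \right)} + \left(- 3 \left(6 - 3\right) 2 + 6\right) \left(-828\right) = \sqrt{80 + \frac{1}{-2}} + \left(- 3 \left(6 - 3\right) 2 + 6\right) \left(-828\right) = \sqrt{80 - \frac{1}{2}} + \left(- 3 \cdot 3 \cdot 2 + 6\right) \left(-828\right) = \sqrt{\frac{159}{2}} + \left(\left(-3\right) 6 + 6\right) \left(-828\right) = \frac{\sqrt{318}}{2} + \left(-18 + 6\right) \left(-828\right) = \frac{\sqrt{318}}{2} - -9936 = \frac{\sqrt{318}}{2} + 9936 = 9936 + \frac{\sqrt{318}}{2}$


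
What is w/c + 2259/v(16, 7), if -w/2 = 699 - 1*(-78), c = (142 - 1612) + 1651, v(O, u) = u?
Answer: 398001/1267 ≈ 314.13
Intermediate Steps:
c = 181 (c = -1470 + 1651 = 181)
w = -1554 (w = -2*(699 - 1*(-78)) = -2*(699 + 78) = -2*777 = -1554)
w/c + 2259/v(16, 7) = -1554/181 + 2259/7 = 398001/1267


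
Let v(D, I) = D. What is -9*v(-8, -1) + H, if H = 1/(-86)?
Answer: 6191/86 ≈ 71.988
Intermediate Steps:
H = -1/86 ≈ -0.011628
-9*v(-8, -1) + H = -9*(-8) - 1/86 = 72 - 1/86 = 6191/86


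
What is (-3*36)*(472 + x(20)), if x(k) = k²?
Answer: -94176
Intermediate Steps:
(-3*36)*(472 + x(20)) = (-3*36)*(472 + 20²) = -108*(472 + 400) = -108*872 = -94176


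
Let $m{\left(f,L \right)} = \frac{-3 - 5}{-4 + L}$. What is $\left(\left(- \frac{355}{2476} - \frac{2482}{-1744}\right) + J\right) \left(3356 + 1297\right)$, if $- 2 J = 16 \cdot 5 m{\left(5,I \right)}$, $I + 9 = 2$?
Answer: $- \frac{69848755263}{539768} \approx -1.2941 \cdot 10^{5}$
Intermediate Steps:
$I = -7$ ($I = -9 + 2 = -7$)
$m{\left(f,L \right)} = - \frac{8}{-4 + L}$
$J = - \frac{320}{11}$ ($J = - \frac{16 \cdot 5 \left(- \frac{8}{-4 - 7}\right)}{2} = - \frac{80 \left(- \frac{8}{-11}\right)}{2} = - \frac{80 \left(\left(-8\right) \left(- \frac{1}{11}\right)\right)}{2} = - \frac{80 \cdot \frac{8}{11}}{2} = \left(- \frac{1}{2}\right) \frac{640}{11} = - \frac{320}{11} \approx -29.091$)
$\left(\left(- \frac{355}{2476} - \frac{2482}{-1744}\right) + J\right) \left(3356 + 1297\right) = \left(\left(- \frac{355}{2476} - \frac{2482}{-1744}\right) - \frac{320}{11}\right) \left(3356 + 1297\right) = \left(\left(\left(-355\right) \frac{1}{2476} - - \frac{1241}{872}\right) - \frac{320}{11}\right) 4653 = \left(\left(- \frac{355}{2476} + \frac{1241}{872}\right) - \frac{320}{11}\right) 4653 = \left(\frac{690789}{539768} - \frac{320}{11}\right) 4653 = \left(- \frac{165127081}{5937448}\right) 4653 = - \frac{69848755263}{539768}$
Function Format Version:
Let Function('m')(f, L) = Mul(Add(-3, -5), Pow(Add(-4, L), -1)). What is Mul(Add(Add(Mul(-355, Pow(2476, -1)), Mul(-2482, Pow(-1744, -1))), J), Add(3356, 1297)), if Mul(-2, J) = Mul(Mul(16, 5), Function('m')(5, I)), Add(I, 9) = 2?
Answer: Rational(-69848755263, 539768) ≈ -1.2941e+5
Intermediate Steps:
I = -7 (I = Add(-9, 2) = -7)
Function('m')(f, L) = Mul(-8, Pow(Add(-4, L), -1))
J = Rational(-320, 11) (J = Mul(Rational(-1, 2), Mul(Mul(16, 5), Mul(-8, Pow(Add(-4, -7), -1)))) = Mul(Rational(-1, 2), Mul(80, Mul(-8, Pow(-11, -1)))) = Mul(Rational(-1, 2), Mul(80, Mul(-8, Rational(-1, 11)))) = Mul(Rational(-1, 2), Mul(80, Rational(8, 11))) = Mul(Rational(-1, 2), Rational(640, 11)) = Rational(-320, 11) ≈ -29.091)
Mul(Add(Add(Mul(-355, Pow(2476, -1)), Mul(-2482, Pow(-1744, -1))), J), Add(3356, 1297)) = Mul(Add(Add(Mul(-355, Pow(2476, -1)), Mul(-2482, Pow(-1744, -1))), Rational(-320, 11)), Add(3356, 1297)) = Mul(Add(Add(Mul(-355, Rational(1, 2476)), Mul(-2482, Rational(-1, 1744))), Rational(-320, 11)), 4653) = Mul(Add(Add(Rational(-355, 2476), Rational(1241, 872)), Rational(-320, 11)), 4653) = Mul(Add(Rational(690789, 539768), Rational(-320, 11)), 4653) = Mul(Rational(-165127081, 5937448), 4653) = Rational(-69848755263, 539768)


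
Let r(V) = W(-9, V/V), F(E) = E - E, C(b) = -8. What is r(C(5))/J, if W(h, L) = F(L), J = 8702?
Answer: 0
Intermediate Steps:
F(E) = 0
W(h, L) = 0
r(V) = 0
r(C(5))/J = 0/8702 = 0*(1/8702) = 0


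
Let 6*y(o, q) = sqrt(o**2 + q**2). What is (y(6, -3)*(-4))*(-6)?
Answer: 12*sqrt(5) ≈ 26.833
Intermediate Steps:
y(o, q) = sqrt(o**2 + q**2)/6
(y(6, -3)*(-4))*(-6) = ((sqrt(6**2 + (-3)**2)/6)*(-4))*(-6) = ((sqrt(36 + 9)/6)*(-4))*(-6) = ((sqrt(45)/6)*(-4))*(-6) = (((3*sqrt(5))/6)*(-4))*(-6) = ((sqrt(5)/2)*(-4))*(-6) = -2*sqrt(5)*(-6) = 12*sqrt(5)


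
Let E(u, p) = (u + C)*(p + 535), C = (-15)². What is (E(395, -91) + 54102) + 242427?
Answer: 571809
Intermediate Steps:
C = 225
E(u, p) = (225 + u)*(535 + p) (E(u, p) = (u + 225)*(p + 535) = (225 + u)*(535 + p))
(E(395, -91) + 54102) + 242427 = ((120375 + 225*(-91) + 535*395 - 91*395) + 54102) + 242427 = ((120375 - 20475 + 211325 - 35945) + 54102) + 242427 = (275280 + 54102) + 242427 = 329382 + 242427 = 571809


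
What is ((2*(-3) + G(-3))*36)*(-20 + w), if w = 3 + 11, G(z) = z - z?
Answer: 1296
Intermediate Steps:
G(z) = 0
w = 14
((2*(-3) + G(-3))*36)*(-20 + w) = ((2*(-3) + 0)*36)*(-20 + 14) = ((-6 + 0)*36)*(-6) = -6*36*(-6) = -216*(-6) = 1296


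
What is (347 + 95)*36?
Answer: 15912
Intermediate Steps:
(347 + 95)*36 = 442*36 = 15912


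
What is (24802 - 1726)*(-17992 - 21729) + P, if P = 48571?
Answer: -916553225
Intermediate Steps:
(24802 - 1726)*(-17992 - 21729) + P = (24802 - 1726)*(-17992 - 21729) + 48571 = 23076*(-39721) + 48571 = -916601796 + 48571 = -916553225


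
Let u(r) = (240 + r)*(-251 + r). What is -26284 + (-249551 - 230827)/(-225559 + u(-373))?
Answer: -3746750650/142567 ≈ -26281.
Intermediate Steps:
u(r) = (-251 + r)*(240 + r)
-26284 + (-249551 - 230827)/(-225559 + u(-373)) = -26284 + (-249551 - 230827)/(-225559 + (-60240 + (-373)² - 11*(-373))) = -26284 - 480378/(-225559 + (-60240 + 139129 + 4103)) = -26284 - 480378/(-225559 + 82992) = -26284 - 480378/(-142567) = -26284 - 480378*(-1/142567) = -26284 + 480378/142567 = -3746750650/142567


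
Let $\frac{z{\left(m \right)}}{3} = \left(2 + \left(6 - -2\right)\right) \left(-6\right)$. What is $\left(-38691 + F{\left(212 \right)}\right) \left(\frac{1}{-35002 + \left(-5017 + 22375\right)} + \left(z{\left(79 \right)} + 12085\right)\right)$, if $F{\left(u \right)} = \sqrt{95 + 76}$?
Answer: $- \frac{8127114928929}{17644} + \frac{630155457 \sqrt{19}}{17644} \approx -4.6046 \cdot 10^{8}$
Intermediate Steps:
$z{\left(m \right)} = -180$ ($z{\left(m \right)} = 3 \left(2 + \left(6 - -2\right)\right) \left(-6\right) = 3 \left(2 + \left(6 + 2\right)\right) \left(-6\right) = 3 \left(2 + 8\right) \left(-6\right) = 3 \cdot 10 \left(-6\right) = 3 \left(-60\right) = -180$)
$F{\left(u \right)} = 3 \sqrt{19}$ ($F{\left(u \right)} = \sqrt{171} = 3 \sqrt{19}$)
$\left(-38691 + F{\left(212 \right)}\right) \left(\frac{1}{-35002 + \left(-5017 + 22375\right)} + \left(z{\left(79 \right)} + 12085\right)\right) = \left(-38691 + 3 \sqrt{19}\right) \left(\frac{1}{-35002 + \left(-5017 + 22375\right)} + \left(-180 + 12085\right)\right) = \left(-38691 + 3 \sqrt{19}\right) \left(\frac{1}{-35002 + 17358} + 11905\right) = \left(-38691 + 3 \sqrt{19}\right) \left(\frac{1}{-17644} + 11905\right) = \left(-38691 + 3 \sqrt{19}\right) \left(- \frac{1}{17644} + 11905\right) = \left(-38691 + 3 \sqrt{19}\right) \frac{210051819}{17644} = - \frac{8127114928929}{17644} + \frac{630155457 \sqrt{19}}{17644}$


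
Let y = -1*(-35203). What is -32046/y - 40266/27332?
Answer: -163811805/68726314 ≈ -2.3835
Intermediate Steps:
y = 35203
-32046/y - 40266/27332 = -32046/35203 - 40266/27332 = -32046*1/35203 - 40266*1/27332 = -4578/5029 - 20133/13666 = -163811805/68726314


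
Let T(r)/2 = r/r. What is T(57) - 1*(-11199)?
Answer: 11201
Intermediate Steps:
T(r) = 2 (T(r) = 2*(r/r) = 2*1 = 2)
T(57) - 1*(-11199) = 2 - 1*(-11199) = 2 + 11199 = 11201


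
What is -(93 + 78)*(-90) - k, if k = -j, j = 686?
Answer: 16076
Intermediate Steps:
k = -686 (k = -1*686 = -686)
-(93 + 78)*(-90) - k = -(93 + 78)*(-90) - 1*(-686) = -171*(-90) + 686 = -1*(-15390) + 686 = 15390 + 686 = 16076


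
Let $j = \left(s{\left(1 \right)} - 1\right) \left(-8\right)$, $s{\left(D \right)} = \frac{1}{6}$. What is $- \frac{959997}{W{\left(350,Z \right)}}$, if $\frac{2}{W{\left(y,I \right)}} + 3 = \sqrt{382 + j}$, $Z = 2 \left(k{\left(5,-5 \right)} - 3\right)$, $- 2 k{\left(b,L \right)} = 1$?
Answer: $\frac{2879991}{2} - \frac{319999 \sqrt{3498}}{2} \approx -8.023 \cdot 10^{6}$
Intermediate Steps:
$s{\left(D \right)} = \frac{1}{6}$
$k{\left(b,L \right)} = - \frac{1}{2}$ ($k{\left(b,L \right)} = \left(- \frac{1}{2}\right) 1 = - \frac{1}{2}$)
$j = \frac{20}{3}$ ($j = \left(\frac{1}{6} - 1\right) \left(-8\right) = \left(- \frac{5}{6}\right) \left(-8\right) = \frac{20}{3} \approx 6.6667$)
$Z = -7$ ($Z = 2 \left(- \frac{1}{2} - 3\right) = 2 \left(- \frac{7}{2}\right) = -7$)
$W{\left(y,I \right)} = \frac{2}{-3 + \frac{\sqrt{3498}}{3}}$ ($W{\left(y,I \right)} = \frac{2}{-3 + \sqrt{382 + \frac{20}{3}}} = \frac{2}{-3 + \sqrt{\frac{1166}{3}}} = \frac{2}{-3 + \frac{\sqrt{3498}}{3}}$)
$- \frac{959997}{W{\left(350,Z \right)}} = - \frac{959997}{\frac{18}{1139} + \frac{2 \sqrt{3498}}{1139}}$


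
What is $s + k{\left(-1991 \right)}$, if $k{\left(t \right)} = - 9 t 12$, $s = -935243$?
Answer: $-720215$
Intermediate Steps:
$k{\left(t \right)} = - 108 t$
$s + k{\left(-1991 \right)} = -935243 - -215028 = -935243 + 215028 = -720215$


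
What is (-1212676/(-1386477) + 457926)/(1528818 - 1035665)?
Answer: 634905079378/683745291981 ≈ 0.92857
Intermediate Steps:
(-1212676/(-1386477) + 457926)/(1528818 - 1035665) = (-1212676*(-1/1386477) + 457926)/493153 = (1212676/1386477 + 457926)*(1/493153) = (634905079378/1386477)*(1/493153) = 634905079378/683745291981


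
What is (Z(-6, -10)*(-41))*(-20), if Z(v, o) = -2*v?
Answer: 9840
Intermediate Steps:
(Z(-6, -10)*(-41))*(-20) = (-2*(-6)*(-41))*(-20) = (12*(-41))*(-20) = -492*(-20) = 9840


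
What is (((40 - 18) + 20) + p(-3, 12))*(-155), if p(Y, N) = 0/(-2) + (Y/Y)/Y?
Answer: -19375/3 ≈ -6458.3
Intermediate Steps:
p(Y, N) = 1/Y (p(Y, N) = 0*(-1/2) + 1/Y = 0 + 1/Y = 1/Y)
(((40 - 18) + 20) + p(-3, 12))*(-155) = (((40 - 18) + 20) + 1/(-3))*(-155) = ((22 + 20) - 1/3)*(-155) = (42 - 1/3)*(-155) = (125/3)*(-155) = -19375/3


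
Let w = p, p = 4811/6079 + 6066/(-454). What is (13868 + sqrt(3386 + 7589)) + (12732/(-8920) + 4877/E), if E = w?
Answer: 26067901799532/1934024365 + 5*sqrt(439) ≈ 13583.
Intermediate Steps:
p = -17345510/1379933 (p = 4811*(1/6079) + 6066*(-1/454) = 4811/6079 - 3033/227 = -17345510/1379933 ≈ -12.570)
w = -17345510/1379933 ≈ -12.570
E = -17345510/1379933 ≈ -12.570
(13868 + sqrt(3386 + 7589)) + (12732/(-8920) + 4877/E) = (13868 + sqrt(3386 + 7589)) + (12732/(-8920) + 4877/(-17345510/1379933)) = (13868 + sqrt(10975)) + (12732*(-1/8920) + 4877*(-1379933/17345510)) = (13868 + 5*sqrt(439)) + (-3183/2230 - 6729933241/17345510) = (13868 + 5*sqrt(439)) - 753148094288/1934024365 = 26067901799532/1934024365 + 5*sqrt(439)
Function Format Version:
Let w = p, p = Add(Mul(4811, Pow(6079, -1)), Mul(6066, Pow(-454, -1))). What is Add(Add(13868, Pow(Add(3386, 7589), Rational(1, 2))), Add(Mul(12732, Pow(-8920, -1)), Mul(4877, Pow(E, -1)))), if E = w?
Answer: Add(Rational(26067901799532, 1934024365), Mul(5, Pow(439, Rational(1, 2)))) ≈ 13583.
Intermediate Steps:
p = Rational(-17345510, 1379933) (p = Add(Mul(4811, Rational(1, 6079)), Mul(6066, Rational(-1, 454))) = Add(Rational(4811, 6079), Rational(-3033, 227)) = Rational(-17345510, 1379933) ≈ -12.570)
w = Rational(-17345510, 1379933) ≈ -12.570
E = Rational(-17345510, 1379933) ≈ -12.570
Add(Add(13868, Pow(Add(3386, 7589), Rational(1, 2))), Add(Mul(12732, Pow(-8920, -1)), Mul(4877, Pow(E, -1)))) = Add(Add(13868, Pow(Add(3386, 7589), Rational(1, 2))), Add(Mul(12732, Pow(-8920, -1)), Mul(4877, Pow(Rational(-17345510, 1379933), -1)))) = Add(Add(13868, Pow(10975, Rational(1, 2))), Add(Mul(12732, Rational(-1, 8920)), Mul(4877, Rational(-1379933, 17345510)))) = Add(Add(13868, Mul(5, Pow(439, Rational(1, 2)))), Add(Rational(-3183, 2230), Rational(-6729933241, 17345510))) = Add(Add(13868, Mul(5, Pow(439, Rational(1, 2)))), Rational(-753148094288, 1934024365)) = Add(Rational(26067901799532, 1934024365), Mul(5, Pow(439, Rational(1, 2))))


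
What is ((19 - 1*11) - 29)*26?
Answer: -546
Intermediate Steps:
((19 - 1*11) - 29)*26 = ((19 - 11) - 29)*26 = (8 - 29)*26 = -21*26 = -546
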